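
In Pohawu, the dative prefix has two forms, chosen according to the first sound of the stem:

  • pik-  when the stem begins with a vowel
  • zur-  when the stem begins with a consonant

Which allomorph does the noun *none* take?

*none*: first sound = /n/, a consonant → zur-.

zur-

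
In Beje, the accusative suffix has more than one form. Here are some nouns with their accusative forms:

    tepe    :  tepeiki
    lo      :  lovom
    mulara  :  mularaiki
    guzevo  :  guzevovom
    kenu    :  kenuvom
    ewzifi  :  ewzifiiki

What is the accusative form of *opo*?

The suffix is conditioned by the last vowel: -vom when the last vowel of the stem is a rounded vowel (*lo*, *guzevo*, *kenu*); -iki when the last vowel of the stem is an unrounded vowel (*tepe*, *mulara*, *ewzifi*).
Since the last vowel of *opo* is /o/ (a rounded vowel), it takes -vom, giving *opovom*.

opovom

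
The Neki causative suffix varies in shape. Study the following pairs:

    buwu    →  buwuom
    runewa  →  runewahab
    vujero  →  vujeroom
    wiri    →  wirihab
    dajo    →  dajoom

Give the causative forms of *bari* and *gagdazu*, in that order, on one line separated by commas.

The suffix is conditioned by the last vowel: -om when the last vowel of the stem is a rounded vowel (*buwu*, *vujero*, *dajo*); -hab when the last vowel of the stem is an unrounded vowel (*runewa*, *wiri*).
Since the last vowel of *bari* is /i/ (an unrounded vowel), it takes -hab, giving *barihab*.
The last vowel of *gagdazu* is /u/, which is a rounded vowel, so the suffix is -om, giving *gagdazuom*.

barihab, gagdazuom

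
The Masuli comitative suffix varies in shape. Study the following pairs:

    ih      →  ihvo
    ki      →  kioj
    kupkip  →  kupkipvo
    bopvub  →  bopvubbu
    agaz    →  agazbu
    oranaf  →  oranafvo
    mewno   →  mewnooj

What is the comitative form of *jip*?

The suffix is conditioned by the final sound: -vo when the stem ends in a voiceless consonant (*ih*, *kupkip*, *oranaf*); -bu when the stem ends in a voiced consonant (*bopvub*, *agaz*); -oj when the stem ends in a vowel (*ki*, *mewno*).
The final sound of *jip* is /p/, which is a voiceless consonant, so the suffix is -vo, giving *jipvo*.

jipvo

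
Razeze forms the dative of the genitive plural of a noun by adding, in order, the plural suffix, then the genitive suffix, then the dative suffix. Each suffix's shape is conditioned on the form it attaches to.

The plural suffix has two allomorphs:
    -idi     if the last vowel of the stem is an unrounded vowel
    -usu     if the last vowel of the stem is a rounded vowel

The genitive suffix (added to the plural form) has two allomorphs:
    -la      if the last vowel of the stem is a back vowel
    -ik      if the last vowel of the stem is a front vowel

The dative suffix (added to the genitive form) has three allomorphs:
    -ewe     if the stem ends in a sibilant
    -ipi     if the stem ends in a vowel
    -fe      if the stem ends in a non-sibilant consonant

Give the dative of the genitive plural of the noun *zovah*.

The last vowel of *zovah* is /a/, which is an unrounded vowel, so the plural suffix is -idi, giving *zovahidi*.
Since the last vowel of the plural form *zovahidi* is /i/ (a front vowel), it takes -ik, giving *zovahidiik*.
Since the final sound of the genitive form *zovahidiik* is /k/ (a non-sibilant consonant), it takes -fe, giving *zovahidiikfe*.

zovahidiikfe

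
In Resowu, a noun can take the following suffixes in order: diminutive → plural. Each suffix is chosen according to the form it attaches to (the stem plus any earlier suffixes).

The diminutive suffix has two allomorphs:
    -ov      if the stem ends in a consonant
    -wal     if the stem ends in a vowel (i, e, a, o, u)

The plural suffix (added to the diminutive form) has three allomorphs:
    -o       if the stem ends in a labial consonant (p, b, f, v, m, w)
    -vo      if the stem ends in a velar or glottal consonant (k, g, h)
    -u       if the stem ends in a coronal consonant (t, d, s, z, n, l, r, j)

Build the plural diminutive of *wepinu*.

*wepinu*: final sound = /u/, a vowel → -wal → *wepinuwal*.
The final consonant of the diminutive form *wepinuwal* is /l/, which is coronal, so the plural suffix is -u, giving *wepinuwalu*.

wepinuwalu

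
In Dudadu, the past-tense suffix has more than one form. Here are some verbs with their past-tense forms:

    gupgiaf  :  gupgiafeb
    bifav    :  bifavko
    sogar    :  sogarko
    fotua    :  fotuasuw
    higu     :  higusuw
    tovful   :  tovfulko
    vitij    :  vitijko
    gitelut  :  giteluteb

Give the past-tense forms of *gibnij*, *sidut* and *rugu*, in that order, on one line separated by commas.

gibnijko, siduteb, rugusuw

The alternation tracks the final sound of the stem — -eb when the stem ends in a voiceless consonant (*gupgiaf*, *gitelut*); -ko when the stem ends in a voiced consonant (*bifav*, *sogar*, *tovful*, *vitij*); -suw when the stem ends in a vowel (*fotua*, *higu*).
*gibnij*: final sound = /j/, a voiced consonant → -ko → *gibnijko*.
Since the final sound of *sidut* is /t/ (a voiceless consonant), it takes -eb, giving *siduteb*.
The final sound of *rugu* is /u/, which is a vowel, so the suffix is -suw, giving *rugusuw*.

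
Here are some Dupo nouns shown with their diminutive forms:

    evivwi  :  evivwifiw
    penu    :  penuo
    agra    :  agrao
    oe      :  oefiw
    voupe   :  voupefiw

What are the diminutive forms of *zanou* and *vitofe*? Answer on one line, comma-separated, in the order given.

Looking at the last vowel of each stem: -fiw when the last vowel of the stem is a front vowel (*evivwi*, *oe*, *voupe*); -o when the last vowel of the stem is a back vowel (*penu*, *agra*).
*zanou* — last vowel /u/ (a back vowel) → -o → *zanouo*.
The last vowel of *vitofe* is /e/, which is a front vowel, so the suffix is -fiw, giving *vitofefiw*.

zanouo, vitofefiw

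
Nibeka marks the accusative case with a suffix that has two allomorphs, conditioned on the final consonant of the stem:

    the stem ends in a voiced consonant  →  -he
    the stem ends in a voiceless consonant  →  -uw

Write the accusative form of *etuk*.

*etuk*: final consonant = /k/, voiceless → -uw → *etukuw*.

etukuw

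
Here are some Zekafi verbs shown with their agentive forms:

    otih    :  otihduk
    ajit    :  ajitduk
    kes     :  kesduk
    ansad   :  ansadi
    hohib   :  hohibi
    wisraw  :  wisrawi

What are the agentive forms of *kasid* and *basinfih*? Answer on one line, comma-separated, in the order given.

The pattern is voicing of the final consonant: -duk when the stem ends in a voiceless consonant (*otih*, *ajit*, *kes*); -i when the stem ends in a voiced consonant (*ansad*, *hohib*, *wisraw*).
Since the final consonant of *kasid* is /d/ (voiced), it takes -i, giving *kasidi*.
*basinfih*: final consonant = /h/, voiceless → -duk → *basinfihduk*.

kasidi, basinfihduk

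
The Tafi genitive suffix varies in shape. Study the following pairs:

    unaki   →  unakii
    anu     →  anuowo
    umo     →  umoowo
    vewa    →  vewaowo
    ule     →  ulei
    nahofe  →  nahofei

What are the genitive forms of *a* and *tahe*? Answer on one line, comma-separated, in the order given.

Looking at the last vowel of each stem: -i when the last vowel of the stem is a front vowel (*unaki*, *ule*, *nahofe*); -owo when the last vowel of the stem is a back vowel (*anu*, *umo*, *vewa*).
The last vowel of *a* is /a/, which is a back vowel, so the suffix is -owo, giving *aowo*.
*tahe* — last vowel /e/ (a front vowel) → -i → *tahei*.

aowo, tahei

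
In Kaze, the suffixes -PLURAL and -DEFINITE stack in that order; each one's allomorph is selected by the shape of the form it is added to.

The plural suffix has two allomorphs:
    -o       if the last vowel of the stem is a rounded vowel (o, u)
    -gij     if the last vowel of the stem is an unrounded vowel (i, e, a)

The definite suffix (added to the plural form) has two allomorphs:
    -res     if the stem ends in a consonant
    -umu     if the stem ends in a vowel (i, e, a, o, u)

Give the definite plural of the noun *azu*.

azuoumu

Since the last vowel of *azu* is /u/ (a rounded vowel), it takes -o, giving *azuo*.
The plural form *azuo* — final sound /o/ (a vowel) → -umu → *azuoumu*.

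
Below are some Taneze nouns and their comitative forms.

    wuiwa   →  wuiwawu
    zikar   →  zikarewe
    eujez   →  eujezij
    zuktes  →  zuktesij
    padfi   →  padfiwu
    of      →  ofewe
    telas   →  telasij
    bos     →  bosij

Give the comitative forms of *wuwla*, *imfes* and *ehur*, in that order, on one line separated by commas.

wuwlawu, imfesij, ehurewe

Looking at the final sound of each stem: -ij when the stem ends in a sibilant (*eujez*, *zuktes*, *telas*, *bos*); -ewe when the stem ends in a non-sibilant consonant (*zikar*, *of*); -wu when the stem ends in a vowel (*wuiwa*, *padfi*).
Since the final sound of *wuwla* is /a/ (a vowel), it takes -wu, giving *wuwlawu*.
*imfes*: final sound = /s/, a sibilant → -ij → *imfesij*.
Since the final sound of *ehur* is /r/ (a non-sibilant consonant), it takes -ewe, giving *ehurewe*.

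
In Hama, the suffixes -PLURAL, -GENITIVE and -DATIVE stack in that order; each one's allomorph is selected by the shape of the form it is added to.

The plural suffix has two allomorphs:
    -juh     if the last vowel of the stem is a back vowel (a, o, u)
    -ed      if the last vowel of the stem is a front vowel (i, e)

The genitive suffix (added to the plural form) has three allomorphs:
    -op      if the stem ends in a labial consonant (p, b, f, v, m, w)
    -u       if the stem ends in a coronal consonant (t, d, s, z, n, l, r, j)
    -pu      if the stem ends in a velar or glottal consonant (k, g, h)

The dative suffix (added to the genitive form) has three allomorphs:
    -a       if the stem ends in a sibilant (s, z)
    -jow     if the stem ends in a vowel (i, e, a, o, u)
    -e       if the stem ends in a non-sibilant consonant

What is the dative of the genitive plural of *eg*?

The last vowel of *eg* is /e/, which is a front vowel, so the plural suffix is -ed, giving *eged*.
Since the final consonant of the plural form *eged* is /d/ (coronal), it takes -u, giving *egedu*.
The genitive form *egedu*: final sound = /u/, a vowel → -jow → *egedujow*.

egedujow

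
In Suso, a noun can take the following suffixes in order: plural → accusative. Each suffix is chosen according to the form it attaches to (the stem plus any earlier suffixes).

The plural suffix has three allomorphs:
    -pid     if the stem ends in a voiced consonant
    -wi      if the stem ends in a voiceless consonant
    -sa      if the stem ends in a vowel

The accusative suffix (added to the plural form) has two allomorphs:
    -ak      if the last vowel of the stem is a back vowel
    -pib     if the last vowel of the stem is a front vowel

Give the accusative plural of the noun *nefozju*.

*nefozju*: final sound = /u/, a vowel → -sa → *nefozjusa*.
Since the last vowel of the plural form *nefozjusa* is /a/ (a back vowel), it takes -ak, giving *nefozjusaak*.

nefozjusaak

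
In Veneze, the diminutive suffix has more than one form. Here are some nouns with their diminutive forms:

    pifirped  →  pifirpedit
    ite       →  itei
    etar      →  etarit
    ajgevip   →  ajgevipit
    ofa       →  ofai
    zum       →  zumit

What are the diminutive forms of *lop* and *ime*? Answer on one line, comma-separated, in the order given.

The suffix is conditioned by the final sound: -it when the stem ends in a consonant (*pifirped*, *etar*, *ajgevip*, *zum*); -i when the stem ends in a vowel (*ite*, *ofa*).
*lop* — final sound /p/ (a consonant) → -it → *lopit*.
Since the final sound of *ime* is /e/ (a vowel), it takes -i, giving *imei*.

lopit, imei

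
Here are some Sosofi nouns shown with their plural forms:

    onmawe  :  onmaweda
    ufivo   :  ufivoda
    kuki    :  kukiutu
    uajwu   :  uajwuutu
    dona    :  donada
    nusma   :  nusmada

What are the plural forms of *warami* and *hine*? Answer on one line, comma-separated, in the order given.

The alternation tracks the last vowel of the stem — -utu when the last vowel of the stem is a high vowel (*kuki*, *uajwu*); -da when the last vowel of the stem is a non-high vowel (*onmawe*, *ufivo*, *dona*, *nusma*).
Since the last vowel of *warami* is /i/ (a high vowel), it takes -utu, giving *waramiutu*.
The last vowel of *hine* is /e/, which is a non-high vowel, so the suffix is -da, giving *hineda*.

waramiutu, hineda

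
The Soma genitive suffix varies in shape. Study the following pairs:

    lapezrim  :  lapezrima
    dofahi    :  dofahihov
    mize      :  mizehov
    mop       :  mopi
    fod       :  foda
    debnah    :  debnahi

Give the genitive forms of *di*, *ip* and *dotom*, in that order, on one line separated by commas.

The alternation tracks the final sound of the stem — -i when the stem ends in a voiceless consonant (*mop*, *debnah*); -a when the stem ends in a voiced consonant (*lapezrim*, *fod*); -hov when the stem ends in a vowel (*dofahi*, *mize*).
*di* — final sound /i/ (a vowel) → -hov → *dihov*.
*ip* — final sound /p/ (a voiceless consonant) → -i → *ipi*.
Since the final sound of *dotom* is /m/ (a voiced consonant), it takes -a, giving *dotoma*.

dihov, ipi, dotoma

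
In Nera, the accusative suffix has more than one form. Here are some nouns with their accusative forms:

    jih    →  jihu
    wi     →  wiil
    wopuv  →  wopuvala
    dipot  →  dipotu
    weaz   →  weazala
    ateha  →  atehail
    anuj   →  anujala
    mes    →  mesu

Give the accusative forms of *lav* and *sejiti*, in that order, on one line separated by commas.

lavala, sejitiil

Looking at the final sound of each stem: -u when the stem ends in a voiceless consonant (*jih*, *dipot*, *mes*); -ala when the stem ends in a voiced consonant (*wopuv*, *weaz*, *anuj*); -il when the stem ends in a vowel (*wi*, *ateha*).
*lav*: final sound = /v/, a voiced consonant → -ala → *lavala*.
The final sound of *sejiti* is /i/, which is a vowel, so the suffix is -il, giving *sejitiil*.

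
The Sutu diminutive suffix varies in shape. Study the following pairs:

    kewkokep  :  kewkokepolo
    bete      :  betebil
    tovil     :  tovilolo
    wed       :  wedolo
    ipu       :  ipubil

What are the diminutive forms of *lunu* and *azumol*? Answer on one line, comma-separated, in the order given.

lunubil, azumololo

The suffix is conditioned by the final sound: -olo when the stem ends in a consonant (*kewkokep*, *tovil*, *wed*); -bil when the stem ends in a vowel (*bete*, *ipu*).
The final sound of *lunu* is /u/, which is a vowel, so the suffix is -bil, giving *lunubil*.
*azumol*: final sound = /l/, a consonant → -olo → *azumololo*.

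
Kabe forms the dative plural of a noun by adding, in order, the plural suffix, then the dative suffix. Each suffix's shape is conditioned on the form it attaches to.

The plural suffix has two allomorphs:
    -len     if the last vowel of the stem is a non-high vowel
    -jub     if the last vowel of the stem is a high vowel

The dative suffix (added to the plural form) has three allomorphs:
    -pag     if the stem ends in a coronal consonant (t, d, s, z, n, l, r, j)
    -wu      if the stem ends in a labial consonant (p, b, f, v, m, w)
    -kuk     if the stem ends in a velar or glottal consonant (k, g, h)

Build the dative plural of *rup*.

rupjubwu

*rup* — last vowel /u/ (a high vowel) → -jub → *rupjub*.
Since the final consonant of the plural form *rupjub* is /b/ (labial), it takes -wu, giving *rupjubwu*.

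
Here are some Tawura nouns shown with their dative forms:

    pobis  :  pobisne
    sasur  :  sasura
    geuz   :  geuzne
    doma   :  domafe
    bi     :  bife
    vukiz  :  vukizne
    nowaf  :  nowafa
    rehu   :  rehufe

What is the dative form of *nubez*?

The suffix is conditioned by the final sound: -ne when the stem ends in a sibilant (*pobis*, *geuz*, *vukiz*); -a when the stem ends in a non-sibilant consonant (*sasur*, *nowaf*); -fe when the stem ends in a vowel (*doma*, *bi*, *rehu*).
Since the final sound of *nubez* is /z/ (a sibilant), it takes -ne, giving *nubezne*.

nubezne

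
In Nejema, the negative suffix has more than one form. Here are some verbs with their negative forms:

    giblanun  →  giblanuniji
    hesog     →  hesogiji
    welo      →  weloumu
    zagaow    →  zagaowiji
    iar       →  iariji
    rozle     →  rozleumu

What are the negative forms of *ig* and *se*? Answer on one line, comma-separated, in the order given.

igiji, seumu

Looking at the final sound of each stem: -iji when the stem ends in a consonant (*giblanun*, *hesog*, *zagaow*, *iar*); -umu when the stem ends in a vowel (*welo*, *rozle*).
The final sound of *ig* is /g/, which is a consonant, so the suffix is -iji, giving *igiji*.
*se* — final sound /e/ (a vowel) → -umu → *seumu*.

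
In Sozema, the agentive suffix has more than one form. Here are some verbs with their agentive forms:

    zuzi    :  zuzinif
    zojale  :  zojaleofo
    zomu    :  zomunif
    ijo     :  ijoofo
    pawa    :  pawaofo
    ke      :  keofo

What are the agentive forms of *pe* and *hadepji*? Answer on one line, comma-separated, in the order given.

peofo, hadepjinif

The pattern is height harmony: -nif when the last vowel of the stem is a high vowel (*zuzi*, *zomu*); -ofo when the last vowel of the stem is a non-high vowel (*zojale*, *ijo*, *pawa*, *ke*).
Since the last vowel of *pe* is /e/ (a non-high vowel), it takes -ofo, giving *peofo*.
*hadepji*: last vowel = /i/, a high vowel → -nif → *hadepjinif*.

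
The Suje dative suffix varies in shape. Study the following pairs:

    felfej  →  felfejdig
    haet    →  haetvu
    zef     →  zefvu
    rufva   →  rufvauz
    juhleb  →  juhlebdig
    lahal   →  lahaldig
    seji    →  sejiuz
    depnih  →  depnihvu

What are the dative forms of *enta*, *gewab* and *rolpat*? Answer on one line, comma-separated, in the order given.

Looking at the final sound of each stem: -vu when the stem ends in a voiceless consonant (*haet*, *zef*, *depnih*); -dig when the stem ends in a voiced consonant (*felfej*, *juhleb*, *lahal*); -uz when the stem ends in a vowel (*rufva*, *seji*).
Since the final sound of *enta* is /a/ (a vowel), it takes -uz, giving *entauz*.
The final sound of *gewab* is /b/, which is a voiced consonant, so the suffix is -dig, giving *gewabdig*.
The final sound of *rolpat* is /t/, which is a voiceless consonant, so the suffix is -vu, giving *rolpatvu*.

entauz, gewabdig, rolpatvu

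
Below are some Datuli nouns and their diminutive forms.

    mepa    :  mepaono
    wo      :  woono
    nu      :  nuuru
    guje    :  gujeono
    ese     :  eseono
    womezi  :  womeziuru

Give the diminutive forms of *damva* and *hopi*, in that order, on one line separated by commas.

The alternation tracks the last vowel of the stem — -uru when the last vowel of the stem is a high vowel (*nu*, *womezi*); -ono when the last vowel of the stem is a non-high vowel (*mepa*, *wo*, *guje*, *ese*).
Since the last vowel of *damva* is /a/ (a non-high vowel), it takes -ono, giving *damvaono*.
The last vowel of *hopi* is /i/, which is a high vowel, so the suffix is -uru, giving *hopiuru*.

damvaono, hopiuru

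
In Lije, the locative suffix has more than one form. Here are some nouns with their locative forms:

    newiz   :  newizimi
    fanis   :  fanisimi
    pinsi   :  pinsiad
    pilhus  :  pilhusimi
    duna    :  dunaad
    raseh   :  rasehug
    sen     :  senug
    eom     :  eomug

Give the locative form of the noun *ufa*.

ufaad

Looking at the final sound of each stem: -imi when the stem ends in a sibilant (*newiz*, *fanis*, *pilhus*); -ug when the stem ends in a non-sibilant consonant (*raseh*, *sen*, *eom*); -ad when the stem ends in a vowel (*pinsi*, *duna*).
Since the final sound of *ufa* is /a/ (a vowel), it takes -ad, giving *ufaad*.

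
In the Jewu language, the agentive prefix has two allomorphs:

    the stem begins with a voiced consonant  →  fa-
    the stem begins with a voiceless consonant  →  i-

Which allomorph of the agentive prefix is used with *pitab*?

Since the first consonant of *pitab* is /p/ (voiceless), it takes i-.

i-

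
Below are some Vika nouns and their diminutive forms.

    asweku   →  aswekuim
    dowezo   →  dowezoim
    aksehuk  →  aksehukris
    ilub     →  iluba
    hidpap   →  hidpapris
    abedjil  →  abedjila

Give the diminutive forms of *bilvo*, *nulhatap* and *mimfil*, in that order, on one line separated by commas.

bilvoim, nulhatapris, mimfila

The alternation tracks the final sound of the stem — -ris when the stem ends in a voiceless consonant (*aksehuk*, *hidpap*); -a when the stem ends in a voiced consonant (*ilub*, *abedjil*); -im when the stem ends in a vowel (*asweku*, *dowezo*).
*bilvo* — final sound /o/ (a vowel) → -im → *bilvoim*.
The final sound of *nulhatap* is /p/, which is a voiceless consonant, so the suffix is -ris, giving *nulhatapris*.
*mimfil*: final sound = /l/, a voiced consonant → -a → *mimfila*.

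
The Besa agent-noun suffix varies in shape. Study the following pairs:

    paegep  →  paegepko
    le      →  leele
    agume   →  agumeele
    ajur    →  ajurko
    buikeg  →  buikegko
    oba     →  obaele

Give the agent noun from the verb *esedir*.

The alternation tracks the final sound of the stem — -ko when the stem ends in a consonant (*paegep*, *ajur*, *buikeg*); -ele when the stem ends in a vowel (*le*, *agume*, *oba*).
*esedir* — final sound /r/ (a consonant) → -ko → *esedirko*.

esedirko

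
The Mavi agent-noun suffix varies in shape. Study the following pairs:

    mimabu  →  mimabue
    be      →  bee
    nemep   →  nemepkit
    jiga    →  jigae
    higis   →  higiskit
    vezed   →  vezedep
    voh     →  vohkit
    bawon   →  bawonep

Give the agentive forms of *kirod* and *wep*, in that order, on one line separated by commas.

kirodep, wepkit

The pattern is voicing of the final sound: -kit when the stem ends in a voiceless consonant (*nemep*, *higis*, *voh*); -ep when the stem ends in a voiced consonant (*vezed*, *bawon*); -e when the stem ends in a vowel (*mimabu*, *be*, *jiga*).
*kirod*: final sound = /d/, a voiced consonant → -ep → *kirodep*.
The final sound of *wep* is /p/, which is a voiceless consonant, so the suffix is -kit, giving *wepkit*.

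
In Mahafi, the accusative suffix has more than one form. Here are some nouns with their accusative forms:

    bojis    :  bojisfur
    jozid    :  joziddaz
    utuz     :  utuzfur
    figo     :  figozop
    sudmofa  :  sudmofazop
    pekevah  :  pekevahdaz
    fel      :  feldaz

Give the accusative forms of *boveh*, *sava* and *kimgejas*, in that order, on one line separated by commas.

bovehdaz, savazop, kimgejasfur

The alternation tracks the final sound of the stem — -fur when the stem ends in a sibilant (*bojis*, *utuz*); -daz when the stem ends in a non-sibilant consonant (*jozid*, *pekevah*, *fel*); -zop when the stem ends in a vowel (*figo*, *sudmofa*).
Since the final sound of *boveh* is /h/ (a non-sibilant consonant), it takes -daz, giving *bovehdaz*.
*sava*: final sound = /a/, a vowel → -zop → *savazop*.
*kimgejas*: final sound = /s/, a sibilant → -fur → *kimgejasfur*.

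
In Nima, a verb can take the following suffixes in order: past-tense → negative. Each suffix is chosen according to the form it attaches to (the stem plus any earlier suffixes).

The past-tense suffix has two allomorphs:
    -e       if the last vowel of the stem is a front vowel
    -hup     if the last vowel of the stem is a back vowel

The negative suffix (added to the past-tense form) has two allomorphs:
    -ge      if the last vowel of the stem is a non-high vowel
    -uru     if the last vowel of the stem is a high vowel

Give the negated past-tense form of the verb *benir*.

*benir*: last vowel = /i/, a front vowel → -e → *benire*.
Since the last vowel of the past-tense form *benire* is /e/ (a non-high vowel), it takes -ge, giving *benirege*.

benirege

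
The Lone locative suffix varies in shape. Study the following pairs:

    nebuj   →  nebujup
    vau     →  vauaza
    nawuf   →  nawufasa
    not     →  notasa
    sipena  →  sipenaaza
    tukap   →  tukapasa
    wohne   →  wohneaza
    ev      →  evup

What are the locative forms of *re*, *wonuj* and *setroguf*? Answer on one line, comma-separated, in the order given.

Looking at the final sound of each stem: -asa when the stem ends in a voiceless consonant (*nawuf*, *not*, *tukap*); -up when the stem ends in a voiced consonant (*nebuj*, *ev*); -aza when the stem ends in a vowel (*vau*, *sipena*, *wohne*).
*re* — final sound /e/ (a vowel) → -aza → *reaza*.
The final sound of *wonuj* is /j/, which is a voiced consonant, so the suffix is -up, giving *wonujup*.
The final sound of *setroguf* is /f/, which is a voiceless consonant, so the suffix is -asa, giving *setrogufasa*.

reaza, wonujup, setrogufasa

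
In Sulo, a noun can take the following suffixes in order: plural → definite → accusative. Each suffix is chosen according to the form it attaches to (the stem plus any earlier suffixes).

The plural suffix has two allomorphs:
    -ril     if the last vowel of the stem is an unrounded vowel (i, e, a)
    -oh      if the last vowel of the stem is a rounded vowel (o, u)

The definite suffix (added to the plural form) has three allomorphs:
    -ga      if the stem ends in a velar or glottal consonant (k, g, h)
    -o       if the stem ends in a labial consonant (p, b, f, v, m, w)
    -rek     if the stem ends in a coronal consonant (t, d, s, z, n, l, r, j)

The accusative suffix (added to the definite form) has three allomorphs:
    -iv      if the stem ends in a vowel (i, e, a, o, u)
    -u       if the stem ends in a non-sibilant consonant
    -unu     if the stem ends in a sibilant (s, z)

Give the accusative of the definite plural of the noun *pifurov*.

pifurovohgaiv

Since the last vowel of *pifurov* is /o/ (a rounded vowel), it takes -oh, giving *pifurovoh*.
Since the final consonant of the plural form *pifurovoh* is /h/ (velar/glottal), it takes -ga, giving *pifurovohga*.
The final sound of the definite form *pifurovohga* is /a/, which is a vowel, so the accusative suffix is -iv, giving *pifurovohgaiv*.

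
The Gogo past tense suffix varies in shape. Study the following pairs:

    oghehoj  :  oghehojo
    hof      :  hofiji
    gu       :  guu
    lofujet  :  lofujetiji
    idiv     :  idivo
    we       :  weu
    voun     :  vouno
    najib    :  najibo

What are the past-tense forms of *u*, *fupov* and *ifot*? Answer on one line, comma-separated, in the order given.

The pattern is voicing of the final sound: -iji when the stem ends in a voiceless consonant (*hof*, *lofujet*); -o when the stem ends in a voiced consonant (*oghehoj*, *idiv*, *voun*, *najib*); -u when the stem ends in a vowel (*gu*, *we*).
*u*: final sound = /u/, a vowel → -u → *uu*.
*fupov*: final sound = /v/, a voiced consonant → -o → *fupovo*.
The final sound of *ifot* is /t/, which is a voiceless consonant, so the suffix is -iji, giving *ifotiji*.

uu, fupovo, ifotiji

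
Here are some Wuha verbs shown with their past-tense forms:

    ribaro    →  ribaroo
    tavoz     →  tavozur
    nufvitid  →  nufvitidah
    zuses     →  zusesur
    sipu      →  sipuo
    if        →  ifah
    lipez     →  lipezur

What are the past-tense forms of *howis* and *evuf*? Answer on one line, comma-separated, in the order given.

The alternation tracks the final sound of the stem — -ur when the stem ends in a sibilant (*tavoz*, *zuses*, *lipez*); -ah when the stem ends in a non-sibilant consonant (*nufvitid*, *if*); -o when the stem ends in a vowel (*ribaro*, *sipu*).
*howis*: final sound = /s/, a sibilant → -ur → *howisur*.
Since the final sound of *evuf* is /f/ (a non-sibilant consonant), it takes -ah, giving *evufah*.

howisur, evufah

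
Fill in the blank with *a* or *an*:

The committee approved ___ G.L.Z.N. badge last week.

a

The indefinite article is chosen by the initial *sound* of the following word, not its spelling.
The initialism *G.L.Z.N.* is read letter by letter; the first letter, G, is pronounced /dʒiː/, which begins with a consonant sound.
So the article is *a*: The committee approved a G.L.Z.N. badge last week.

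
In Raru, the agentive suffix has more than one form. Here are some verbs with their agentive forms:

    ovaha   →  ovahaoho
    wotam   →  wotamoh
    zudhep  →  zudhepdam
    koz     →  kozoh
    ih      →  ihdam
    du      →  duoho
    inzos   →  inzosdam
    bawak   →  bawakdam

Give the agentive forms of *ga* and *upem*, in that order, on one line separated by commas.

gaoho, upemoh

The pattern is voicing of the final sound: -dam when the stem ends in a voiceless consonant (*zudhep*, *ih*, *inzos*, *bawak*); -oh when the stem ends in a voiced consonant (*wotam*, *koz*); -oho when the stem ends in a vowel (*ovaha*, *du*).
Since the final sound of *ga* is /a/ (a vowel), it takes -oho, giving *gaoho*.
*upem* — final sound /m/ (a voiced consonant) → -oh → *upemoh*.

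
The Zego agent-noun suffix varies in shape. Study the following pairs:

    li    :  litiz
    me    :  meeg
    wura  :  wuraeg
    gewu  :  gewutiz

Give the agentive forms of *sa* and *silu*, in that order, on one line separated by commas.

saeg, silutiz

The suffix is conditioned by the last vowel: -tiz when the last vowel of the stem is a high vowel (*li*, *gewu*); -eg when the last vowel of the stem is a non-high vowel (*me*, *wura*).
Since the last vowel of *sa* is /a/ (a non-high vowel), it takes -eg, giving *saeg*.
*silu* — last vowel /u/ (a high vowel) → -tiz → *silutiz*.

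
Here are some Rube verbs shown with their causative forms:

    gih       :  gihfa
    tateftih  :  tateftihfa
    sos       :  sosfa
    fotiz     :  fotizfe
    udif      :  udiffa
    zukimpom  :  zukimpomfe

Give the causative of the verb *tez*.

tezfe

The suffix is conditioned by the final consonant: -fa when the stem ends in a voiceless consonant (*gih*, *tateftih*, *sos*, *udif*); -fe when the stem ends in a voiced consonant (*fotiz*, *zukimpom*).
Since the final consonant of *tez* is /z/ (voiced), it takes -fe, giving *tezfe*.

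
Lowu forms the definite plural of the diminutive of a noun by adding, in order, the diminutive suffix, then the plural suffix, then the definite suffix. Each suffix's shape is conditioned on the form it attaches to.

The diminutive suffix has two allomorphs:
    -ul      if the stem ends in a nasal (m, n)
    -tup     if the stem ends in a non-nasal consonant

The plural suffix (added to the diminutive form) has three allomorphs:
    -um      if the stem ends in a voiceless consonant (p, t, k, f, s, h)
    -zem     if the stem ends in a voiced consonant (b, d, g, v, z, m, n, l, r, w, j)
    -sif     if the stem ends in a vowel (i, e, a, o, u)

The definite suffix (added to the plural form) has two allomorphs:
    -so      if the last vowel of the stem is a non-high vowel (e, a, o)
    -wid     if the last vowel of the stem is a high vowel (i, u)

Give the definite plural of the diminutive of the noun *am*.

*am* — final consonant /m/ (a nasal) → -ul → *amul*.
Since the final sound of the diminutive form *amul* is /l/ (a voiced consonant), it takes -zem, giving *amulzem*.
The plural form *amulzem*: last vowel = /e/, a non-high vowel → -so → *amulzemso*.

amulzemso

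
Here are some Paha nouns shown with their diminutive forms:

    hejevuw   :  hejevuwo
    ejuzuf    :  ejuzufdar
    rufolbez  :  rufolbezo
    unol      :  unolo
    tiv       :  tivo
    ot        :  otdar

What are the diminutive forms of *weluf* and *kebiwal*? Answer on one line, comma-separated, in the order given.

The suffix is conditioned by the final consonant: -dar when the stem ends in a voiceless consonant (*ejuzuf*, *ot*); -o when the stem ends in a voiced consonant (*hejevuw*, *rufolbez*, *unol*, *tiv*).
*weluf*: final consonant = /f/, voiceless → -dar → *welufdar*.
*kebiwal*: final consonant = /l/, voiced → -o → *kebiwalo*.

welufdar, kebiwalo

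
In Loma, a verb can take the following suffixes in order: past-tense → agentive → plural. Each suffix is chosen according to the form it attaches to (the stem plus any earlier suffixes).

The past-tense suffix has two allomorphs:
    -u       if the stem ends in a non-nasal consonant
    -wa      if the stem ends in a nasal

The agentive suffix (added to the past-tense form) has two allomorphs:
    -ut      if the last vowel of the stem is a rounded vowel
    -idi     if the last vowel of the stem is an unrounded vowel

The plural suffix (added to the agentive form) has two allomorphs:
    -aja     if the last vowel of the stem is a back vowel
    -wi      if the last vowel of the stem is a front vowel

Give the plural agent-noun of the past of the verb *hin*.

hinwaidiwi

Since the final consonant of *hin* is /n/ (a nasal), it takes -wa, giving *hinwa*.
Since the last vowel of the past-tense form *hinwa* is /a/ (an unrounded vowel), it takes -idi, giving *hinwaidi*.
Since the last vowel of the agentive form *hinwaidi* is /i/ (a front vowel), it takes -wi, giving *hinwaidiwi*.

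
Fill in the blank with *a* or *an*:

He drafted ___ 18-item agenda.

The indefinite article is chosen by the initial *sound* of the following word, not its spelling.
The number *18* is spoken "eighteen", beginning with /ˌeɪˈtiːn/ — a vowel sound.
So the article is *an*: He drafted an 18-item agenda.

an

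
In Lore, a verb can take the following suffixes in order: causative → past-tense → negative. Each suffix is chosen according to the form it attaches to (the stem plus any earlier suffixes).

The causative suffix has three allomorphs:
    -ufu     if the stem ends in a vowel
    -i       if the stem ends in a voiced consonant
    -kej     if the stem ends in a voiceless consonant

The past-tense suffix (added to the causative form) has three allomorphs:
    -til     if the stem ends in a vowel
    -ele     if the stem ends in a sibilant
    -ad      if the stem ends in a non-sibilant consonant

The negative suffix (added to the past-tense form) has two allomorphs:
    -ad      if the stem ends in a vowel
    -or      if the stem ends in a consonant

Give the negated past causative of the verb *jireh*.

jirehkejador

*jireh*: final sound = /h/, a voiceless consonant → -kej → *jirehkej*.
The causative form *jirehkej* — final sound /j/ (a non-sibilant consonant) → -ad → *jirehkejad*.
The final sound of the past-tense form *jirehkejad* is /d/, which is a consonant, so the negative suffix is -or, giving *jirehkejador*.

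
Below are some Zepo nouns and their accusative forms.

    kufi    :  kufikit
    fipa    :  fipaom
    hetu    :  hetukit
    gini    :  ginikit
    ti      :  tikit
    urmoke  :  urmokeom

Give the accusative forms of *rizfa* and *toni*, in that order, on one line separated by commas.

Looking at the last vowel of each stem: -kit when the last vowel of the stem is a high vowel (*kufi*, *hetu*, *gini*, *ti*); -om when the last vowel of the stem is a non-high vowel (*fipa*, *urmoke*).
*rizfa*: last vowel = /a/, a non-high vowel → -om → *rizfaom*.
Since the last vowel of *toni* is /i/ (a high vowel), it takes -kit, giving *tonikit*.

rizfaom, tonikit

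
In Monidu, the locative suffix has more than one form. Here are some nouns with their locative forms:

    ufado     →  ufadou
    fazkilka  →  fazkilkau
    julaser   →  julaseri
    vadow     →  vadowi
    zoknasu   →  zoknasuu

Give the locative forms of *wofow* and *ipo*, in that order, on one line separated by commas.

wofowi, ipou

Looking at the final sound of each stem: -i when the stem ends in a consonant (*julaser*, *vadow*); -u when the stem ends in a vowel (*ufado*, *fazkilka*, *zoknasu*).
Since the final sound of *wofow* is /w/ (a consonant), it takes -i, giving *wofowi*.
*ipo* — final sound /o/ (a vowel) → -u → *ipou*.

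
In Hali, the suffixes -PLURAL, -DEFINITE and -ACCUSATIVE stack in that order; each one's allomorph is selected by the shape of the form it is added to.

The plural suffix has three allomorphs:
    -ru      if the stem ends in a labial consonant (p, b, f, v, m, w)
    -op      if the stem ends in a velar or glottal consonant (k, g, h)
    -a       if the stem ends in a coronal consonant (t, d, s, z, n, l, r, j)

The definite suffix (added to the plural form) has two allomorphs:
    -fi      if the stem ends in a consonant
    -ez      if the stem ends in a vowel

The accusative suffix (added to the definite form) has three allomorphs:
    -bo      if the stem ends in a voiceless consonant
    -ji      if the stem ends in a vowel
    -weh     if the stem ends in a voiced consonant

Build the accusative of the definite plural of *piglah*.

piglahopfiji

*piglah* — final consonant /h/ (velar/glottal) → -op → *piglahop*.
The plural form *piglahop*: final sound = /p/, a consonant → -fi → *piglahopfi*.
The final sound of the definite form *piglahopfi* is /i/, which is a vowel, so the accusative suffix is -ji, giving *piglahopfiji*.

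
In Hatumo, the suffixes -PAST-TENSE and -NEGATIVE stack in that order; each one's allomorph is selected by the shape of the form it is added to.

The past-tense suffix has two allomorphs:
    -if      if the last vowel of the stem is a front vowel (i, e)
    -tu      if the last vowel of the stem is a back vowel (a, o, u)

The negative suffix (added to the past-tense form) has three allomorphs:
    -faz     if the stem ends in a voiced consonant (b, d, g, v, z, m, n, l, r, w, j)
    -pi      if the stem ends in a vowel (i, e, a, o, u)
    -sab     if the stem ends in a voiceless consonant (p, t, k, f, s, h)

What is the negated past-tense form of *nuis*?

*nuis* — last vowel /i/ (a front vowel) → -if → *nuisif*.
The final sound of the past-tense form *nuisif* is /f/, which is a voiceless consonant, so the negative suffix is -sab, giving *nuisifsab*.

nuisifsab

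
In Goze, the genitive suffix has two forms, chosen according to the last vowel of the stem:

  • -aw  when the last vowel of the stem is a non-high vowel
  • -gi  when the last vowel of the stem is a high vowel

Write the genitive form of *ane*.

aneaw

Since the last vowel of *ane* is /e/ (a non-high vowel), it takes -aw, giving *aneaw*.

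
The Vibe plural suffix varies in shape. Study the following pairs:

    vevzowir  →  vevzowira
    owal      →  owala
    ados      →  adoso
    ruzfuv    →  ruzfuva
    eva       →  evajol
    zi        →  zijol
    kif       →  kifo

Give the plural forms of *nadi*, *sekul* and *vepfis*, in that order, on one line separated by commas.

The suffix is conditioned by the final sound: -o when the stem ends in a voiceless consonant (*ados*, *kif*); -a when the stem ends in a voiced consonant (*vevzowir*, *owal*, *ruzfuv*); -jol when the stem ends in a vowel (*eva*, *zi*).
*nadi* — final sound /i/ (a vowel) → -jol → *nadijol*.
Since the final sound of *sekul* is /l/ (a voiced consonant), it takes -a, giving *sekula*.
The final sound of *vepfis* is /s/, which is a voiceless consonant, so the suffix is -o, giving *vepfiso*.

nadijol, sekula, vepfiso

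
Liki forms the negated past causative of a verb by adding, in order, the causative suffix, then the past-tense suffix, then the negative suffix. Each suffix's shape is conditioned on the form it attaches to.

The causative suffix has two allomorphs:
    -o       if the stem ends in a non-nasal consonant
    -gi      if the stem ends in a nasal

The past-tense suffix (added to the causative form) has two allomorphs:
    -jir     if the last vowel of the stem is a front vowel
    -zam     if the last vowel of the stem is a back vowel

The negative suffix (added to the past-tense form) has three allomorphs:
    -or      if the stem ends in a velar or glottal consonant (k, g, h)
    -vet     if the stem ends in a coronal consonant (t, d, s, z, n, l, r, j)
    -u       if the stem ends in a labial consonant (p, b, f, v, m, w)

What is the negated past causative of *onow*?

Since the final consonant of *onow* is /w/ (non-nasal), it takes -o, giving *onowo*.
The causative form *onowo*: last vowel = /o/, a back vowel → -zam → *onowozam*.
Since the final consonant of the past-tense form *onowozam* is /m/ (labial), it takes -u, giving *onowozamu*.

onowozamu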